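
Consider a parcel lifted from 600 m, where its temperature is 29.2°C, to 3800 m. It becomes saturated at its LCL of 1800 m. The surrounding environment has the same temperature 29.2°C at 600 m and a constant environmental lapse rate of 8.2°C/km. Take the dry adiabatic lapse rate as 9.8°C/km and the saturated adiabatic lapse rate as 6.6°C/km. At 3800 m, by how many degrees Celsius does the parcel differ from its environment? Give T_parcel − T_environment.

Parcel:
  Dry to 1800 m: -9.8 × 1.2 km = -11.76°C, so T = 17.44°C.
  Saturated to 3800 m: -6.6 × 2 km = -13.2°C, so T = 4.24°C.
Environment:
  Environment to 3800 m: -8.2 × 3.2 km = -26.24°C, so T = 2.96°C.
T_parcel − T_env = 4.24 − 2.96 = +1.28°C

+1.28°C (parcel warmer than environment)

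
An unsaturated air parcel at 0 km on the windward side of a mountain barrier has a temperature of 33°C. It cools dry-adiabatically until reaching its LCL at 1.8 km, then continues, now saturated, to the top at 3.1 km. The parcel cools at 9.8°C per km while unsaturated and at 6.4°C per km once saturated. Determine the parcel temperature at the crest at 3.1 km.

Dry to 1800 m: -9.8 × 1.8 km = -17.64°C, so T = 15.36°C.
Saturated to 3100 m: -6.4 × 1.3 km = -8.32°C, so T = 7.04°C.

7.04°C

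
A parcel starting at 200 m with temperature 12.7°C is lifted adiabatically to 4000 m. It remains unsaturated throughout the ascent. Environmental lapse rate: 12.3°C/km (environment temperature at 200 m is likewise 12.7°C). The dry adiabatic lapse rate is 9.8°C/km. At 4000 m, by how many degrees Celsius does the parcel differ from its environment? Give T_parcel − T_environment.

Parcel:
  200 → 4000 m (dry, 9.8°C/km): ΔT = -9.8 × 3.8 = -37.24°C → T = -24.54°C
Environment:
  200 → 4000 m (environment, 12.3°C/km): ΔT = -12.3 × 3.8 = -46.74°C → T = -34.04°C
T_parcel − T_env = -24.54 − (-34.04) = +9.5°C

+9.5°C (parcel warmer than environment)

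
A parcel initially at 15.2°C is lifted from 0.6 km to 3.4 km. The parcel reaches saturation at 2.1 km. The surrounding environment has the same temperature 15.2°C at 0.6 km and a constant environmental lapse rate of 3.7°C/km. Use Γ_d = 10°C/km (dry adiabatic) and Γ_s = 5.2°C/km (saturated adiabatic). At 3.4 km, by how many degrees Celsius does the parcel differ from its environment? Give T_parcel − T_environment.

-11.4°C (parcel cooler than environment)

Parcel:
  600 → 2100 m (dry, 10°C/km): ΔT = -10 × 1.5 = -15°C → T = 0.2°C
  2100 → 3400 m (saturated, 5.2°C/km): ΔT = -5.2 × 1.3 = -6.76°C → T = -6.56°C
Environment:
  600 → 3400 m (environment, 3.7°C/km): ΔT = -3.7 × 2.8 = -10.36°C → T = 4.84°C
T_parcel − T_env = -6.56 − 4.84 = -11.4°C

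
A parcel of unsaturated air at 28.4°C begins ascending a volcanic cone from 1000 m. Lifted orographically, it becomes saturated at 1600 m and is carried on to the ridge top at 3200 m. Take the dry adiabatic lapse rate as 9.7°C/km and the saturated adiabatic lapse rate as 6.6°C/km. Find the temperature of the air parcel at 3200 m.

1000 → 1600 m (dry, 9.7°C/km): ΔT = -9.7 × 0.6 = -5.82°C → T = 22.58°C
1600 → 3200 m (saturated, 6.6°C/km): ΔT = -6.6 × 1.6 = -10.56°C → T = 12.02°C

12.02°C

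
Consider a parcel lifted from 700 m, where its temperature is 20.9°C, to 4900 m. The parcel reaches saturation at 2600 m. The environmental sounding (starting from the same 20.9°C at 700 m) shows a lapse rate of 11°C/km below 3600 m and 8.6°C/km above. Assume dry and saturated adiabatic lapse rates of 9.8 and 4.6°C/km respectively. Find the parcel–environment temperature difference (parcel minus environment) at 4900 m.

+13.88°C (parcel warmer than environment)

Parcel:
  700 → 2600 m (dry, 9.8°C/km): ΔT = -9.8 × 1.9 = -18.62°C → T = 2.28°C
  2600 → 4900 m (saturated, 4.6°C/km): ΔT = -4.6 × 2.3 = -10.58°C → T = -8.3°C
Environment:
  700 → 3600 m (environment, lower layer, 11°C/km): ΔT = -11 × 2.9 = -31.9°C → T = -11°C
  3600 → 4900 m (environment, upper layer, 8.6°C/km): ΔT = -8.6 × 1.3 = -11.18°C → T = -22.18°C
T_parcel − T_env = -8.3 − (-22.18) = +13.88°C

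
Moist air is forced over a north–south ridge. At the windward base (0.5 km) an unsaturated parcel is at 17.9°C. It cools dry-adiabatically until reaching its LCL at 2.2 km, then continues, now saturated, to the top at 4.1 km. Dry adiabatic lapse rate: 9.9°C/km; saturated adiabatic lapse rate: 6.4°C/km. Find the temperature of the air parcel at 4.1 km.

From 500 m to 2200 m (dry): cools by 9.9 × 1.7 = 16.83°C, giving 1.07°C.
From 2200 m to 4100 m (saturated): cools by 6.4 × 1.9 = 12.16°C, giving -11.09°C.

-11.09°C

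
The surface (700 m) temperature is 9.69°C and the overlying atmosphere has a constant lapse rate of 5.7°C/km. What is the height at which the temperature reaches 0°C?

Height above start = (9.69 − 0) / 5.7 = 1.7 km
Altitude = 700 m + 1700 m = 2400 m

2400 m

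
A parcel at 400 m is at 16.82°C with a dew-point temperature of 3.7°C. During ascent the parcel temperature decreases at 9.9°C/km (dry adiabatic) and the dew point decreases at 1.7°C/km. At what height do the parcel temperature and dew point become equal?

T and T_d converge at 9.9 − 1.7 = 8.2°C per km
Height above start = (16.82 − 3.7) / 8.2 = 1.6 km
LCL altitude = 400 m + 1600 m = 2000 m

2000 m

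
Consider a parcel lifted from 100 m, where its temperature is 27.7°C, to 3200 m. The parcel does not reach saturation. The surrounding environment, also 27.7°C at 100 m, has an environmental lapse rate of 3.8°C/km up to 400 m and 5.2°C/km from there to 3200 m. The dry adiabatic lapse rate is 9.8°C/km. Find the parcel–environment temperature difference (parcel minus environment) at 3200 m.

Parcel:
  From 100 m to 3200 m (dry): cools by 9.8 × 3.1 = 30.38°C, giving -2.68°C.
Environment:
  From 100 m to 400 m (environment, lower layer): cools by 3.8 × 0.3 = 1.14°C, giving 26.56°C.
  From 400 m to 3200 m (environment, upper layer): cools by 5.2 × 2.8 = 14.56°C, giving 12°C.
T_parcel − T_env = -2.68 − 12 = -14.68°C

-14.68°C (parcel cooler than environment)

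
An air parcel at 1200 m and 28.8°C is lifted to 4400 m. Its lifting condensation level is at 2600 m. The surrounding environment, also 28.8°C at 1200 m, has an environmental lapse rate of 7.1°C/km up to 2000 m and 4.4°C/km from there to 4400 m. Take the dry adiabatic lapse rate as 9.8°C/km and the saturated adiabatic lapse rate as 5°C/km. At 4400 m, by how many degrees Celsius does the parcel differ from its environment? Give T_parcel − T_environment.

-6.48°C (parcel cooler than environment)

Parcel:
  Dry to 2600 m: -9.8 × 1.4 km = -13.72°C, so T = 15.08°C.
  Saturated to 4400 m: -5 × 1.8 km = -9°C, so T = 6.08°C.
Environment:
  Environment, lower layer to 2000 m: -7.1 × 0.8 km = -5.68°C, so T = 23.12°C.
  Environment, upper layer to 4400 m: -4.4 × 2.4 km = -10.56°C, so T = 12.56°C.
T_parcel − T_env = 6.08 − 12.56 = -6.48°C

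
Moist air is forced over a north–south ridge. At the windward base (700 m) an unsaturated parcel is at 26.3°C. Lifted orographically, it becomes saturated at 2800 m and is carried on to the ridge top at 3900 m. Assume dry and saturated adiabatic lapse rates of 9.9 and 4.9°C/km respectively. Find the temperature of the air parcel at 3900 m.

0.12°C

From 700 m to 2800 m (dry): cools by 9.9 × 2.1 = 20.79°C, giving 5.51°C.
From 2800 m to 3900 m (saturated): cools by 4.9 × 1.1 = 5.39°C, giving 0.12°C.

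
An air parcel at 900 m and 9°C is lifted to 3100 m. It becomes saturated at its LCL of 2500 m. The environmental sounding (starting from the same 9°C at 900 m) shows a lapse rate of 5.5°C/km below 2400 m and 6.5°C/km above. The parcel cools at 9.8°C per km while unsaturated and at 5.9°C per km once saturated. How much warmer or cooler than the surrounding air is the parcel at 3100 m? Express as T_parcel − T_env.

Parcel:
  900 → 2500 m (dry, 9.8°C/km): ΔT = -9.8 × 1.6 = -15.68°C → T = -6.68°C
  2500 → 3100 m (saturated, 5.9°C/km): ΔT = -5.9 × 0.6 = -3.54°C → T = -10.22°C
Environment:
  900 → 2400 m (environment, lower layer, 5.5°C/km): ΔT = -5.5 × 1.5 = -8.25°C → T = 0.75°C
  2400 → 3100 m (environment, upper layer, 6.5°C/km): ΔT = -6.5 × 0.7 = -4.55°C → T = -3.8°C
T_parcel − T_env = -10.22 − (-3.8) = -6.42°C

-6.42°C (parcel cooler than environment)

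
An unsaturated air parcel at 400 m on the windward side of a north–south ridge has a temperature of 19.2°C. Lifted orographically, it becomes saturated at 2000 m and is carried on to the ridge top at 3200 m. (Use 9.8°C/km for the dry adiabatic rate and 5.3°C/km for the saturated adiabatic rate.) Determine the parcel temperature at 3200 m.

-2.84°C

From 400 m to 2000 m (dry): cools by 9.8 × 1.6 = 15.68°C, giving 3.52°C.
From 2000 m to 3200 m (saturated): cools by 5.3 × 1.2 = 6.36°C, giving -2.84°C.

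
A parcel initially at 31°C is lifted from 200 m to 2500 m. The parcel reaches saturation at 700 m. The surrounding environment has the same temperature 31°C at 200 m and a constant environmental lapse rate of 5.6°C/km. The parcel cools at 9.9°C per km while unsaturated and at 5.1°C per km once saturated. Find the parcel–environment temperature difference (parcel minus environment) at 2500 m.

-1.25°C (parcel cooler than environment)

Parcel:
  From 200 m to 700 m (dry): cools by 9.9 × 0.5 = 4.95°C, giving 26.05°C.
  From 700 m to 2500 m (saturated): cools by 5.1 × 1.8 = 9.18°C, giving 16.87°C.
Environment:
  From 200 m to 2500 m (environment): cools by 5.6 × 2.3 = 12.88°C, giving 18.12°C.
T_parcel − T_env = 16.87 − 18.12 = -1.25°C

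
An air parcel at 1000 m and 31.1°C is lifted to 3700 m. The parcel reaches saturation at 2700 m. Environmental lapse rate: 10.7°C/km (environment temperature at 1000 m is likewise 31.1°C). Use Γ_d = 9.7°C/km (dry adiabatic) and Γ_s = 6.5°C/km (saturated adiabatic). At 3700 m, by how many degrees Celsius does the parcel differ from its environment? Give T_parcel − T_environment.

Parcel:
  Dry to 2700 m: -9.7 × 1.7 km = -16.49°C, so T = 14.61°C.
  Saturated to 3700 m: -6.5 × 1 km = -6.5°C, so T = 8.11°C.
Environment:
  Environment to 3700 m: -10.7 × 2.7 km = -28.89°C, so T = 2.21°C.
T_parcel − T_env = 8.11 − 2.21 = +5.9°C

+5.9°C (parcel warmer than environment)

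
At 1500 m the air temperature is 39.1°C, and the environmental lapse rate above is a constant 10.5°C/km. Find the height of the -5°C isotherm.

5700 m

Height above start = (39.1 − (-5)) / 10.5 = 4.2 km
Altitude = 1500 m + 4200 m = 5700 m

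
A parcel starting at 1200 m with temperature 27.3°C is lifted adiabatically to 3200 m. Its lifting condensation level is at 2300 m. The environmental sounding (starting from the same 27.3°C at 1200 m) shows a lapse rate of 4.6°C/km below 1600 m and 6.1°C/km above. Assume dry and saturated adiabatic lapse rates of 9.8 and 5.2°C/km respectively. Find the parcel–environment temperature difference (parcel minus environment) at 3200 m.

Parcel:
  Dry to 2300 m: -9.8 × 1.1 km = -10.78°C, so T = 16.52°C.
  Saturated to 3200 m: -5.2 × 0.9 km = -4.68°C, so T = 11.84°C.
Environment:
  Environment, lower layer to 1600 m: -4.6 × 0.4 km = -1.84°C, so T = 25.46°C.
  Environment, upper layer to 3200 m: -6.1 × 1.6 km = -9.76°C, so T = 15.7°C.
T_parcel − T_env = 11.84 − 15.7 = -3.86°C

-3.86°C (parcel cooler than environment)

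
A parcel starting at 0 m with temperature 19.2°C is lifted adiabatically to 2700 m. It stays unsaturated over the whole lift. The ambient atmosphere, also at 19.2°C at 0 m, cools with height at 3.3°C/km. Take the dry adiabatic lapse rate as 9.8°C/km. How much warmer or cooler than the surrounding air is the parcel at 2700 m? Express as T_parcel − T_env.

Parcel:
  Dry to 2700 m: -9.8 × 2.7 km = -26.46°C, so T = -7.26°C.
Environment:
  Environment to 2700 m: -3.3 × 2.7 km = -8.91°C, so T = 10.29°C.
T_parcel − T_env = -7.26 − 10.29 = -17.55°C

-17.55°C (parcel cooler than environment)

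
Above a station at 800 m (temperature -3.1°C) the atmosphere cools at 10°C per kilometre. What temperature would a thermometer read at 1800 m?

800 → 1800 m (environmental, 10°C/km): ΔT = -10 × 1 = -10°C → T = -13.1°C

-13.1°C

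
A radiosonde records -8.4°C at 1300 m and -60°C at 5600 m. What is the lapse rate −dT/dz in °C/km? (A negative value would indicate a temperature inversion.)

12°C/km

Γ = −ΔT/Δz = (-8.4 − (-60)) / (5600 − 1300) m
  = 51.6°C / 4.3 km = 12°C/km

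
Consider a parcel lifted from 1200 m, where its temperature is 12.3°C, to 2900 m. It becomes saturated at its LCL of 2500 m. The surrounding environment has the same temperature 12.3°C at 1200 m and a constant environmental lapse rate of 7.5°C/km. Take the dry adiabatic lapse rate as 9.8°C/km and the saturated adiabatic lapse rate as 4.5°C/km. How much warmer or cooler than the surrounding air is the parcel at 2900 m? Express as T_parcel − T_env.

Parcel:
  From 1200 m to 2500 m (dry): cools by 9.8 × 1.3 = 12.74°C, giving -0.44°C.
  From 2500 m to 2900 m (saturated): cools by 4.5 × 0.4 = 1.8°C, giving -2.24°C.
Environment:
  From 1200 m to 2900 m (environment): cools by 7.5 × 1.7 = 12.75°C, giving -0.45°C.
T_parcel − T_env = -2.24 − (-0.45) = -1.79°C

-1.79°C (parcel cooler than environment)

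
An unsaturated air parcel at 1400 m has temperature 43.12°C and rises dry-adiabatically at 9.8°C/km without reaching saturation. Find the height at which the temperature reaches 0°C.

5800 m

Height above start = (43.12 − 0) / 9.8 = 4.4 km
Altitude = 1400 m + 4400 m = 5800 m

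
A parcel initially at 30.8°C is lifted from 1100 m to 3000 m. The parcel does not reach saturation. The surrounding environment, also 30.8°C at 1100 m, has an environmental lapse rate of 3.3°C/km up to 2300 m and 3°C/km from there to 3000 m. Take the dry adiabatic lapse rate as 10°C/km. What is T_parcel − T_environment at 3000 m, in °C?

Parcel:
  1100 → 3000 m (dry, 10°C/km): ΔT = -10 × 1.9 = -19°C → T = 11.8°C
Environment:
  1100 → 2300 m (environment, lower layer, 3.3°C/km): ΔT = -3.3 × 1.2 = -3.96°C → T = 26.84°C
  2300 → 3000 m (environment, upper layer, 3°C/km): ΔT = -3 × 0.7 = -2.1°C → T = 24.74°C
T_parcel − T_env = 11.8 − 24.74 = -12.94°C

-12.94°C (parcel cooler than environment)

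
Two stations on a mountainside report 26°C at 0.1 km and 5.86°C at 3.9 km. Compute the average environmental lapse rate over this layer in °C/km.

Γ = −ΔT/Δz = (26 − 5.86) / (3900 − 100) m
  = 20.14°C / 3.8 km = 5.3°C/km

5.3°C/km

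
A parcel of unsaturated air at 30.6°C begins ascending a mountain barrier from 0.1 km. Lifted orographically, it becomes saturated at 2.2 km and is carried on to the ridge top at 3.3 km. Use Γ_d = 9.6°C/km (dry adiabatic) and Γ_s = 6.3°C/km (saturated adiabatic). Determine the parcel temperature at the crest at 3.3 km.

3.51°C

100 → 2200 m (dry, 9.6°C/km): ΔT = -9.6 × 2.1 = -20.16°C → T = 10.44°C
2200 → 3300 m (saturated, 6.3°C/km): ΔT = -6.3 × 1.1 = -6.93°C → T = 3.51°C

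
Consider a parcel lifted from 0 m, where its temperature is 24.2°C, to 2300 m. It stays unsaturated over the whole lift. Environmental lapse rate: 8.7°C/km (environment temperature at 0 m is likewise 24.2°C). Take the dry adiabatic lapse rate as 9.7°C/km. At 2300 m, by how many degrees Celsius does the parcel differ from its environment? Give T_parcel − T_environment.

-2.3°C (parcel cooler than environment)

Parcel:
  From 0 m to 2300 m (dry): cools by 9.7 × 2.3 = 22.31°C, giving 1.89°C.
Environment:
  From 0 m to 2300 m (environment): cools by 8.7 × 2.3 = 20.01°C, giving 4.19°C.
T_parcel − T_env = 1.89 − 4.19 = -2.3°C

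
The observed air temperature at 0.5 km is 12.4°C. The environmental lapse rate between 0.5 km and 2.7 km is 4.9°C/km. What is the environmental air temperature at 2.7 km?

1.62°C

Environmental to 2700 m: -4.9 × 2.2 km = -10.78°C, so T = 1.62°C.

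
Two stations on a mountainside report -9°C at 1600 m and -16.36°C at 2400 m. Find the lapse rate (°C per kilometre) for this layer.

9.2°C/km

Γ = −ΔT/Δz = (-9 − (-16.36)) / (2400 − 1600) m
  = 7.36°C / 0.8 km = 9.2°C/km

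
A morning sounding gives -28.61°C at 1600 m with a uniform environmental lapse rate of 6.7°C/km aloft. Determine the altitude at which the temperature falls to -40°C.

Height above start = (-28.61 − (-40)) / 6.7 = 1.7 km
Altitude = 1600 m + 1700 m = 3300 m

3300 m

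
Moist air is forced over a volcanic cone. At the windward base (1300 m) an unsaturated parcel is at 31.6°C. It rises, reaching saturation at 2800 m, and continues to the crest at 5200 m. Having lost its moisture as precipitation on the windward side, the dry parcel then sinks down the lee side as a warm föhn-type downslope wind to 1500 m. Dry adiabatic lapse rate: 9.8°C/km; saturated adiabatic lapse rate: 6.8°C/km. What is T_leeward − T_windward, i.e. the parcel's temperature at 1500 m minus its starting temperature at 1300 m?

Dry to 2800 m: -9.8 × 1.5 km = -14.7°C, so T = 16.9°C.
Saturated to 5200 m: -6.8 × 2.4 km = -16.32°C, so T = 0.58°C.
Dry descent to 1500 m: +9.8 × 3.7 km = +36.26°C, so T = 36.84°C.
Net change vs windward start: 36.84 − 31.6 = +5.24°C

+5.24°C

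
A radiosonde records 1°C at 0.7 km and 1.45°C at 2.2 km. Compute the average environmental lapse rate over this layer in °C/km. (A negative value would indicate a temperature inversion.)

Γ = −ΔT/Δz = (1 − 1.45) / (2200 − 700) m
  = -0.45°C / 1.5 km = -0.3°C/km

-0.3°C/km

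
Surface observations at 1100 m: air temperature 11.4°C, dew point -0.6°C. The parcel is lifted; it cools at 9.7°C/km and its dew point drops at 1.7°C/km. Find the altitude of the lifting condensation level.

2600 m

T and T_d converge at 9.7 − 1.7 = 8°C per km
Height above start = (11.4 − (-0.6)) / 8 = 1.5 km
LCL altitude = 1100 m + 1500 m = 2600 m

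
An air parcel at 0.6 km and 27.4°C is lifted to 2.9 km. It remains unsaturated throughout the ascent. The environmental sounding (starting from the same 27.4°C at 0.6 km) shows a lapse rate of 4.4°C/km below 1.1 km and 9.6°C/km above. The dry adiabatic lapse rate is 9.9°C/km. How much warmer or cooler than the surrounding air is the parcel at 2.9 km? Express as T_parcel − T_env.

-3.29°C (parcel cooler than environment)

Parcel:
  600 → 2900 m (dry, 9.9°C/km): ΔT = -9.9 × 2.3 = -22.77°C → T = 4.63°C
Environment:
  600 → 1100 m (environment, lower layer, 4.4°C/km): ΔT = -4.4 × 0.5 = -2.2°C → T = 25.2°C
  1100 → 2900 m (environment, upper layer, 9.6°C/km): ΔT = -9.6 × 1.8 = -17.28°C → T = 7.92°C
T_parcel − T_env = 4.63 − 7.92 = -3.29°C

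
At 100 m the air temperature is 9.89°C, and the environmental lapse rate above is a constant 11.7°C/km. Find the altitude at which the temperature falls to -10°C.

Height above start = (9.89 − (-10)) / 11.7 = 1.7 km
Altitude = 100 m + 1700 m = 1800 m

1800 m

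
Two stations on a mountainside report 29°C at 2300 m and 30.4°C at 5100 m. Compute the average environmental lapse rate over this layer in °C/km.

-0.5°C/km

Γ = −ΔT/Δz = (29 − 30.4) / (5100 − 2300) m
  = -1.4°C / 2.8 km = -0.5°C/km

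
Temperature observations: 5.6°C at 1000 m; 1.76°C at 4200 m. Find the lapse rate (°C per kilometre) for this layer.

1.2°C/km

Γ = −ΔT/Δz = (5.6 − 1.76) / (4200 − 1000) m
  = 3.84°C / 3.2 km = 1.2°C/km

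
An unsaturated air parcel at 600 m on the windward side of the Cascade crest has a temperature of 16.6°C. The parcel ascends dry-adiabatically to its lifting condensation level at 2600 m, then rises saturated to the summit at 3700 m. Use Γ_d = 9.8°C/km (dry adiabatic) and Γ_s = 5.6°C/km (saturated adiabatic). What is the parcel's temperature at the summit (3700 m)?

-9.16°C

600 → 2600 m (dry, 9.8°C/km): ΔT = -9.8 × 2 = -19.6°C → T = -3°C
2600 → 3700 m (saturated, 5.6°C/km): ΔT = -5.6 × 1.1 = -6.16°C → T = -9.16°C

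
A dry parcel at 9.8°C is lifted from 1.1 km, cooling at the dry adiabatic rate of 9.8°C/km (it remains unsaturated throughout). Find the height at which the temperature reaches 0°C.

Height above start = (9.8 − 0) / 9.8 = 1 km
Altitude = 1100 m + 1000 m = 2100 m

2.1 km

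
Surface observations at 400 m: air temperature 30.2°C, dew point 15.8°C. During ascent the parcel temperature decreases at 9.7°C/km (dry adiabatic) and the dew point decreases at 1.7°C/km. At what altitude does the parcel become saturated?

2200 m

T and T_d converge at 9.7 − 1.7 = 8°C per km
Height above start = (30.2 − 15.8) / 8 = 1.8 km
LCL altitude = 400 m + 1800 m = 2200 m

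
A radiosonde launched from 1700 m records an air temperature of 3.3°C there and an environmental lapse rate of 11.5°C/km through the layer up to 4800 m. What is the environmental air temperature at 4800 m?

-32.35°C

From 1700 m to 4800 m (environmental): cools by 11.5 × 3.1 = 35.65°C, giving -32.35°C.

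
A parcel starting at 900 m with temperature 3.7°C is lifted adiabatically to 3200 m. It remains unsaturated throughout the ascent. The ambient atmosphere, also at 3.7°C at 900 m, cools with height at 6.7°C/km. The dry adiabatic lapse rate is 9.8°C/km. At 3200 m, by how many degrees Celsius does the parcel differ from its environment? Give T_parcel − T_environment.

Parcel:
  900 → 3200 m (dry, 9.8°C/km): ΔT = -9.8 × 2.3 = -22.54°C → T = -18.84°C
Environment:
  900 → 3200 m (environment, 6.7°C/km): ΔT = -6.7 × 2.3 = -15.41°C → T = -11.71°C
T_parcel − T_env = -18.84 − (-11.71) = -7.13°C

-7.13°C (parcel cooler than environment)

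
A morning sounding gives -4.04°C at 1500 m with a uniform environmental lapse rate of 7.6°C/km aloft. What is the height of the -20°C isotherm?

Height above start = (-4.04 − (-20)) / 7.6 = 2.1 km
Altitude = 1500 m + 2100 m = 3600 m

3600 m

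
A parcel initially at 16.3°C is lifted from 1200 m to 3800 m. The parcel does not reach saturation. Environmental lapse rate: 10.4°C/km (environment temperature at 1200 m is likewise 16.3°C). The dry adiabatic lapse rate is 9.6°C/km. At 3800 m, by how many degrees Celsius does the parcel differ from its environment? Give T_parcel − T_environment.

+2.08°C (parcel warmer than environment)

Parcel:
  Dry to 3800 m: -9.6 × 2.6 km = -24.96°C, so T = -8.66°C.
Environment:
  Environment to 3800 m: -10.4 × 2.6 km = -27.04°C, so T = -10.74°C.
T_parcel − T_env = -8.66 − (-10.74) = +2.08°C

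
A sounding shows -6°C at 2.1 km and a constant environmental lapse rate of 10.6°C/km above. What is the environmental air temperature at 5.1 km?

From 2100 m to 5100 m (environmental): cools by 10.6 × 3 = 31.8°C, giving -37.8°C.

-37.8°C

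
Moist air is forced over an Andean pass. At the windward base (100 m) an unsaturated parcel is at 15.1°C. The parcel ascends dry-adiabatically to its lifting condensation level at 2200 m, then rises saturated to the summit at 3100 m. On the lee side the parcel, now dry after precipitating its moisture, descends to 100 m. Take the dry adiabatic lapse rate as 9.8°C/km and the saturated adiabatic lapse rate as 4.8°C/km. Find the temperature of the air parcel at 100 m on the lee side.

100–2200 m, dry: Δz = 2.1 km ⇒ ΔT = -20.58°C; T = -5.48°C
2200–3100 m, saturated: Δz = 0.9 km ⇒ ΔT = -4.32°C; T = -9.8°C
3100–100 m, dry descent: Δz = 3 km ⇒ ΔT = +29.4°C; T = 19.6°C

19.6°C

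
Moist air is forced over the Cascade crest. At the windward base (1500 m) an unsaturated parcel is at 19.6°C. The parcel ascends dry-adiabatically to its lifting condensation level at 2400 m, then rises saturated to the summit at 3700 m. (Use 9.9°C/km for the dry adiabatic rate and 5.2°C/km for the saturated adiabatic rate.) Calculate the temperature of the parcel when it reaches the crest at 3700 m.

1500 → 2400 m (dry, 9.9°C/km): ΔT = -9.9 × 0.9 = -8.91°C → T = 10.69°C
2400 → 3700 m (saturated, 5.2°C/km): ΔT = -5.2 × 1.3 = -6.76°C → T = 3.93°C

3.93°C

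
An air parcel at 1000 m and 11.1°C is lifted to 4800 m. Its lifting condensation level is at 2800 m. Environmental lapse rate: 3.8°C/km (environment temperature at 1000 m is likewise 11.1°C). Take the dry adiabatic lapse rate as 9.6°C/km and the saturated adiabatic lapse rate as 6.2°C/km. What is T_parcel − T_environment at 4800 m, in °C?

Parcel:
  1000–2800 m, dry: Δz = 1.8 km ⇒ ΔT = -17.28°C; T = -6.18°C
  2800–4800 m, saturated: Δz = 2 km ⇒ ΔT = -12.4°C; T = -18.58°C
Environment:
  1000–4800 m, environment: Δz = 3.8 km ⇒ ΔT = -14.44°C; T = -3.34°C
T_parcel − T_env = -18.58 − (-3.34) = -15.24°C

-15.24°C (parcel cooler than environment)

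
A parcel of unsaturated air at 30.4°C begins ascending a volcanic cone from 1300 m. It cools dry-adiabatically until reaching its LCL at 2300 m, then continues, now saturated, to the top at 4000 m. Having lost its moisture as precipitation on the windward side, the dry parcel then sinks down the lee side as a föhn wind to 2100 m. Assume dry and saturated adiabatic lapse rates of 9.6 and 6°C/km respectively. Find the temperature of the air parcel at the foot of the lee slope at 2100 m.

1300–2300 m, dry: Δz = 1 km ⇒ ΔT = -9.6°C; T = 20.8°C
2300–4000 m, saturated: Δz = 1.7 km ⇒ ΔT = -10.2°C; T = 10.6°C
4000–2100 m, dry descent: Δz = 1.9 km ⇒ ΔT = +18.24°C; T = 28.84°C

28.84°C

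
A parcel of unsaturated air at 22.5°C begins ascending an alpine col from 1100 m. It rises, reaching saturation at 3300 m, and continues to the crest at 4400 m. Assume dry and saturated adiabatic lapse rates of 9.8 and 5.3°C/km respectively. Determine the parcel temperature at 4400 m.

-4.89°C

1100 → 3300 m (dry, 9.8°C/km): ΔT = -9.8 × 2.2 = -21.56°C → T = 0.94°C
3300 → 4400 m (saturated, 5.3°C/km): ΔT = -5.3 × 1.1 = -5.83°C → T = -4.89°C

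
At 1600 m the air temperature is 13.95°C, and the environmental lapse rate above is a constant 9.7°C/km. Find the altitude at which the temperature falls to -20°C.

5100 m

Height above start = (13.95 − (-20)) / 9.7 = 3.5 km
Altitude = 1600 m + 3500 m = 5100 m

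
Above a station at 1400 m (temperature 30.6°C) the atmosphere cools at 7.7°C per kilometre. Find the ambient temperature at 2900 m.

19.05°C

From 1400 m to 2900 m (environmental): cools by 7.7 × 1.5 = 11.55°C, giving 19.05°C.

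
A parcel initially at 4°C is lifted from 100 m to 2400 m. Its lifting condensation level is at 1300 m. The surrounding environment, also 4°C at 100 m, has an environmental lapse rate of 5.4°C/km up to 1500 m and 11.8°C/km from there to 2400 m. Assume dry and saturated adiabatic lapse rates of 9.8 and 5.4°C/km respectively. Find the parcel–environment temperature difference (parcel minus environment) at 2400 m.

+0.48°C (parcel warmer than environment)

Parcel:
  100–1300 m, dry: Δz = 1.2 km ⇒ ΔT = -11.76°C; T = -7.76°C
  1300–2400 m, saturated: Δz = 1.1 km ⇒ ΔT = -5.94°C; T = -13.7°C
Environment:
  100–1500 m, environment, lower layer: Δz = 1.4 km ⇒ ΔT = -7.56°C; T = -3.56°C
  1500–2400 m, environment, upper layer: Δz = 0.9 km ⇒ ΔT = -10.62°C; T = -14.18°C
T_parcel − T_env = -13.7 − (-14.18) = +0.48°C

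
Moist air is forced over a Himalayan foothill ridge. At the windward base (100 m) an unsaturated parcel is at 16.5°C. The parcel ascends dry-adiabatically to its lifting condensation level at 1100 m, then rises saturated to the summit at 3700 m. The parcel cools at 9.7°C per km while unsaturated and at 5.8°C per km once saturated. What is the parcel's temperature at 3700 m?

-8.28°C

100 → 1100 m (dry, 9.7°C/km): ΔT = -9.7 × 1 = -9.7°C → T = 6.8°C
1100 → 3700 m (saturated, 5.8°C/km): ΔT = -5.8 × 2.6 = -15.08°C → T = -8.28°C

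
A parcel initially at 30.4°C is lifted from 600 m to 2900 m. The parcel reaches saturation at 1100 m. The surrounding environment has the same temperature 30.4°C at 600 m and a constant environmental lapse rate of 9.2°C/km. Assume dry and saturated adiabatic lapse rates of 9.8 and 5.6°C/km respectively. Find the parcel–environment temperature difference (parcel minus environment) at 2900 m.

+6.18°C (parcel warmer than environment)

Parcel:
  From 600 m to 1100 m (dry): cools by 9.8 × 0.5 = 4.9°C, giving 25.5°C.
  From 1100 m to 2900 m (saturated): cools by 5.6 × 1.8 = 10.08°C, giving 15.42°C.
Environment:
  From 600 m to 2900 m (environment): cools by 9.2 × 2.3 = 21.16°C, giving 9.24°C.
T_parcel − T_env = 15.42 − 9.24 = +6.18°C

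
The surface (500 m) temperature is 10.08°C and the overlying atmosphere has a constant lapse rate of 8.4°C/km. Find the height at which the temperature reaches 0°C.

1700 m

Height above start = (10.08 − 0) / 8.4 = 1.2 km
Altitude = 500 m + 1200 m = 1700 m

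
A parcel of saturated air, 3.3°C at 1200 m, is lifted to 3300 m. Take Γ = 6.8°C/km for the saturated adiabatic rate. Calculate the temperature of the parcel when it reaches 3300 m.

1200–3300 m, saturated adiabatic: Δz = 2.1 km ⇒ ΔT = -14.28°C; T = -10.98°C

-10.98°C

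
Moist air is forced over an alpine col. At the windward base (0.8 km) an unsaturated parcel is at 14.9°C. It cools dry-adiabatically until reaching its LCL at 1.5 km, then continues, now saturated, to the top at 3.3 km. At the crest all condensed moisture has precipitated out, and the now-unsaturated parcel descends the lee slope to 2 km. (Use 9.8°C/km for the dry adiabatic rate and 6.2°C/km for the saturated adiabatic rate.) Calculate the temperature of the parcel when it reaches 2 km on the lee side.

9.62°C

From 800 m to 1500 m (dry): cools by 9.8 × 0.7 = 6.86°C, giving 8.04°C.
From 1500 m to 3300 m (saturated): cools by 6.2 × 1.8 = 11.16°C, giving -3.12°C.
From 3300 m to 2000 m (dry descent): warms by 9.8 × 1.3 = 12.74°C, giving 9.62°C.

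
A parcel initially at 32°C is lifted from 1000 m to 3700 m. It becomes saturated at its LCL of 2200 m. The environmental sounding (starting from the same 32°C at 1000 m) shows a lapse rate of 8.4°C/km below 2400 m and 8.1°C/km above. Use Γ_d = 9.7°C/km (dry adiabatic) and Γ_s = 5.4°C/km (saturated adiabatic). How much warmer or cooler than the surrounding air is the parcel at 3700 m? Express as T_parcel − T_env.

+2.55°C (parcel warmer than environment)

Parcel:
  1000 → 2200 m (dry, 9.7°C/km): ΔT = -9.7 × 1.2 = -11.64°C → T = 20.36°C
  2200 → 3700 m (saturated, 5.4°C/km): ΔT = -5.4 × 1.5 = -8.1°C → T = 12.26°C
Environment:
  1000 → 2400 m (environment, lower layer, 8.4°C/km): ΔT = -8.4 × 1.4 = -11.76°C → T = 20.24°C
  2400 → 3700 m (environment, upper layer, 8.1°C/km): ΔT = -8.1 × 1.3 = -10.53°C → T = 9.71°C
T_parcel − T_env = 12.26 − 9.71 = +2.55°C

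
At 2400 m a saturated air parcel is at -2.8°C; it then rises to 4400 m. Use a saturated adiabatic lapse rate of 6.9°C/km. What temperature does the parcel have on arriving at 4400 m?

-16.6°C

Saturated adiabatic to 4400 m: -6.9 × 2 km = -13.8°C, so T = -16.6°C.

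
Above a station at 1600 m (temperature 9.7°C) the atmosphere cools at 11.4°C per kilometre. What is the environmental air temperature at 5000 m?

1600 → 5000 m (environmental, 11.4°C/km): ΔT = -11.4 × 3.4 = -38.76°C → T = -29.06°C

-29.06°C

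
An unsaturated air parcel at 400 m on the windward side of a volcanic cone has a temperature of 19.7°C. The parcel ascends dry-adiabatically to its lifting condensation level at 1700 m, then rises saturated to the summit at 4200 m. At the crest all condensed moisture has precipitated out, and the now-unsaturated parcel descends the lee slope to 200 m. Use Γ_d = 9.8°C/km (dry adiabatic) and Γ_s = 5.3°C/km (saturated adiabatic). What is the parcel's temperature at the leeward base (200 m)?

32.91°C

Dry to 1700 m: -9.8 × 1.3 km = -12.74°C, so T = 6.96°C.
Saturated to 4200 m: -5.3 × 2.5 km = -13.25°C, so T = -6.29°C.
Dry descent to 200 m: +9.8 × 4 km = +39.2°C, so T = 32.91°C.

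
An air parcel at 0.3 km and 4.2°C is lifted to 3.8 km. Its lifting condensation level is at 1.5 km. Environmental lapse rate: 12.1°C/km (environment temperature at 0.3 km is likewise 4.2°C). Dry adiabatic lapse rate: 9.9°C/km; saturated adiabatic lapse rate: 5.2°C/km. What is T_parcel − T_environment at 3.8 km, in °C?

+18.51°C (parcel warmer than environment)

Parcel:
  300 → 1500 m (dry, 9.9°C/km): ΔT = -9.9 × 1.2 = -11.88°C → T = -7.68°C
  1500 → 3800 m (saturated, 5.2°C/km): ΔT = -5.2 × 2.3 = -11.96°C → T = -19.64°C
Environment:
  300 → 3800 m (environment, 12.1°C/km): ΔT = -12.1 × 3.5 = -42.35°C → T = -38.15°C
T_parcel − T_env = -19.64 − (-38.15) = +18.51°C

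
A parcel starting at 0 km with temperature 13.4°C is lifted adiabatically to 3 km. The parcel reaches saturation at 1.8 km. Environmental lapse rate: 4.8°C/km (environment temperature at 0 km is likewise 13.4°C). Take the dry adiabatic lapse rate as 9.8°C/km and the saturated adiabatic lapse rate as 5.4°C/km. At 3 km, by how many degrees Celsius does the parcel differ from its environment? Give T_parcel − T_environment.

-9.72°C (parcel cooler than environment)

Parcel:
  0–1800 m, dry: Δz = 1.8 km ⇒ ΔT = -17.64°C; T = -4.24°C
  1800–3000 m, saturated: Δz = 1.2 km ⇒ ΔT = -6.48°C; T = -10.72°C
Environment:
  0–3000 m, environment: Δz = 3 km ⇒ ΔT = -14.4°C; T = -1°C
T_parcel − T_env = -10.72 − (-1) = -9.72°C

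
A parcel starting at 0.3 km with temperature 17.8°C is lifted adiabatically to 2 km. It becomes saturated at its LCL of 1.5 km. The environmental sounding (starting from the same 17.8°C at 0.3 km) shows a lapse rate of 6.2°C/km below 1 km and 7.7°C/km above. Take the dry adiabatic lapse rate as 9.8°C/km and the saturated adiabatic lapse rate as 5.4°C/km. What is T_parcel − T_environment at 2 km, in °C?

Parcel:
  Dry to 1500 m: -9.8 × 1.2 km = -11.76°C, so T = 6.04°C.
  Saturated to 2000 m: -5.4 × 0.5 km = -2.7°C, so T = 3.34°C.
Environment:
  Environment, lower layer to 1000 m: -6.2 × 0.7 km = -4.34°C, so T = 13.46°C.
  Environment, upper layer to 2000 m: -7.7 × 1 km = -7.7°C, so T = 5.76°C.
T_parcel − T_env = 3.34 − 5.76 = -2.42°C

-2.42°C (parcel cooler than environment)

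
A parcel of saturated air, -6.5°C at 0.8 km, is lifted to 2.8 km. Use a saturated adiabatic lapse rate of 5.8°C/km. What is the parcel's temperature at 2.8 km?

Saturated adiabatic to 2800 m: -5.8 × 2 km = -11.6°C, so T = -18.1°C.

-18.1°C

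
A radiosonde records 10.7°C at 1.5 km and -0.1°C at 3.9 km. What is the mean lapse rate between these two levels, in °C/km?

4.5°C/km

Γ = −ΔT/Δz = (10.7 − (-0.1)) / (3900 − 1500) m
  = 10.8°C / 2.4 km = 4.5°C/km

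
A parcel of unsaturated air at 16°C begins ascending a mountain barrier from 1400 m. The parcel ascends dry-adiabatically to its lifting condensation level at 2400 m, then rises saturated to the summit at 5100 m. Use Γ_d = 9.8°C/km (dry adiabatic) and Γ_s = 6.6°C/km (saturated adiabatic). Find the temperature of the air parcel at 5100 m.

1400 → 2400 m (dry, 9.8°C/km): ΔT = -9.8 × 1 = -9.8°C → T = 6.2°C
2400 → 5100 m (saturated, 6.6°C/km): ΔT = -6.6 × 2.7 = -17.82°C → T = -11.62°C

-11.62°C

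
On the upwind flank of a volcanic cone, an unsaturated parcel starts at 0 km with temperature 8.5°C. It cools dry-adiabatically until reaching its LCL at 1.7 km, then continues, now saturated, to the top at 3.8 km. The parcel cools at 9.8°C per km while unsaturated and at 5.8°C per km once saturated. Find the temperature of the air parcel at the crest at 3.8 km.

-20.34°C

0–1700 m, dry: Δz = 1.7 km ⇒ ΔT = -16.66°C; T = -8.16°C
1700–3800 m, saturated: Δz = 2.1 km ⇒ ΔT = -12.18°C; T = -20.34°C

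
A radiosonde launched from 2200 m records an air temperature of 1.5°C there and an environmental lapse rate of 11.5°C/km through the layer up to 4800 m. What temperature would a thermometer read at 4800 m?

From 2200 m to 4800 m (environmental): cools by 11.5 × 2.6 = 29.9°C, giving -28.4°C.

-28.4°C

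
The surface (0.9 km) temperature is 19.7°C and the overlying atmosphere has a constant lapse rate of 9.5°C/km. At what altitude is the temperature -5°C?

Height above start = (19.7 − (-5)) / 9.5 = 2.6 km
Altitude = 900 m + 2600 m = 3500 m

3.5 km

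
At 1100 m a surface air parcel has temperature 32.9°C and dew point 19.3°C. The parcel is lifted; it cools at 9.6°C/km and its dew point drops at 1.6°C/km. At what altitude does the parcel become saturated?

2800 m

T and T_d converge at 9.6 − 1.6 = 8°C per km
Height above start = (32.9 − 19.3) / 8 = 1.7 km
LCL altitude = 1100 m + 1700 m = 2800 m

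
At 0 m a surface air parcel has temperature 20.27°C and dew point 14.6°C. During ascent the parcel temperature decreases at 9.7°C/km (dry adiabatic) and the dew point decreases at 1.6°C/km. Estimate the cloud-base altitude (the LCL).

T and T_d converge at 9.7 − 1.6 = 8.1°C per km
Height above start = (20.27 − 14.6) / 8.1 = 0.7 km
LCL altitude = 0 m + 700 m = 700 m

700 m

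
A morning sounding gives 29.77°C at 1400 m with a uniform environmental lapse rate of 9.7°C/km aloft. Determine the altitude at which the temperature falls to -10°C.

Height above start = (29.77 − (-10)) / 9.7 = 4.1 km
Altitude = 1400 m + 4100 m = 5500 m

5500 m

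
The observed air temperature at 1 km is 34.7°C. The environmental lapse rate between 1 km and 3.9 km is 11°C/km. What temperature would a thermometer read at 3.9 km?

1000 → 3900 m (environmental, 11°C/km): ΔT = -11 × 2.9 = -31.9°C → T = 2.8°C

2.8°C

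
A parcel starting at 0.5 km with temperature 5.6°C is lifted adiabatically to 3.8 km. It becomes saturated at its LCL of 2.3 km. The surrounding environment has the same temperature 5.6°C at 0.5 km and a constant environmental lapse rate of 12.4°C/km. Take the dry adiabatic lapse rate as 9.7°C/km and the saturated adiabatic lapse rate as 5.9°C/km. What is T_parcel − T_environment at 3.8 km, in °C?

Parcel:
  500–2300 m, dry: Δz = 1.8 km ⇒ ΔT = -17.46°C; T = -11.86°C
  2300–3800 m, saturated: Δz = 1.5 km ⇒ ΔT = -8.85°C; T = -20.71°C
Environment:
  500–3800 m, environment: Δz = 3.3 km ⇒ ΔT = -40.92°C; T = -35.32°C
T_parcel − T_env = -20.71 − (-35.32) = +14.61°C

+14.61°C (parcel warmer than environment)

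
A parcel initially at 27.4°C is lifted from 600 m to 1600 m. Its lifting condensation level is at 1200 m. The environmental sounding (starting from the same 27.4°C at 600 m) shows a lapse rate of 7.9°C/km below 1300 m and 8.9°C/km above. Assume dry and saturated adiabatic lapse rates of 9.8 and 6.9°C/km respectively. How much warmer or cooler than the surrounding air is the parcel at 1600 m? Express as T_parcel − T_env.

Parcel:
  600–1200 m, dry: Δz = 0.6 km ⇒ ΔT = -5.88°C; T = 21.52°C
  1200–1600 m, saturated: Δz = 0.4 km ⇒ ΔT = -2.76°C; T = 18.76°C
Environment:
  600–1300 m, environment, lower layer: Δz = 0.7 km ⇒ ΔT = -5.53°C; T = 21.87°C
  1300–1600 m, environment, upper layer: Δz = 0.3 km ⇒ ΔT = -2.67°C; T = 19.2°C
T_parcel − T_env = 18.76 − 19.2 = -0.44°C

-0.44°C (parcel cooler than environment)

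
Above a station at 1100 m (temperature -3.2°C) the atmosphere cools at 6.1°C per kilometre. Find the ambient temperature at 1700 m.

-6.86°C

1100–1700 m, environmental: Δz = 0.6 km ⇒ ΔT = -3.66°C; T = -6.86°C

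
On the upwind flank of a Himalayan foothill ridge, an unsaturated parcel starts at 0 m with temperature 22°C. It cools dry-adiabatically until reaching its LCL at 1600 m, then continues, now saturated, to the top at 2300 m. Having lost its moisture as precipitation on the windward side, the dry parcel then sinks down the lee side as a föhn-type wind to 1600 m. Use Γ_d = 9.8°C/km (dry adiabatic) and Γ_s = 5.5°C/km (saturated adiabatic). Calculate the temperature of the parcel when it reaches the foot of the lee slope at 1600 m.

9.33°C

From 0 m to 1600 m (dry): cools by 9.8 × 1.6 = 15.68°C, giving 6.32°C.
From 1600 m to 2300 m (saturated): cools by 5.5 × 0.7 = 3.85°C, giving 2.47°C.
From 2300 m to 1600 m (dry descent): warms by 9.8 × 0.7 = 6.86°C, giving 9.33°C.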